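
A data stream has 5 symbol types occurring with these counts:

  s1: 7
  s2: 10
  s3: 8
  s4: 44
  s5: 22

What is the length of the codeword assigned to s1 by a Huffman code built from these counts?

Repeatedly merge the two smallest:
combine s1(7), s3(8) → 15
combine s2(10), 15 → 25
combine s5(22), 25 → 47
combine s4(44), 47 → 91
The subtree containing s1 is merged 4 times, so code length = 4.

4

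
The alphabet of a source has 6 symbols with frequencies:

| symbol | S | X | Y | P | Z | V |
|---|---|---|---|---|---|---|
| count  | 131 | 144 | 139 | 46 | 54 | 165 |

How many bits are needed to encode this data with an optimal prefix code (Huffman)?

Merge the two smallest weights repeatedly:
merge P(46) and Z(54): 100
merge 100 and S(131): 231
merge Y(139) and X(144): 283
merge V(165) and 231: 396
merge 283 and 396: 679
Each symbol's bit-cost is frequency × depth; summing gives 1689 bits (equivalently 100 + 231 + 283 + 396 + 679).

1689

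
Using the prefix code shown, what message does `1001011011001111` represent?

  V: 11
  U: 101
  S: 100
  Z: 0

SUUSVV

Read left to right; each codeword is recognised as soon as it completes (prefix code):
  100→S | 101→U | 101→U | 100→S | 11→V | 11→V
Decoded message: SUUSVV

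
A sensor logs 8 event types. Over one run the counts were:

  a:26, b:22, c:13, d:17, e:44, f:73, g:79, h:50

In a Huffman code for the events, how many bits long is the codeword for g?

2

Build the tree from the bottom:
combine c(13), d(17) → 30
combine b(22), a(26) → 48
combine 30, e(44) → 74
combine 48, h(50) → 98
combine f(73), 74 → 147
combine g(79), 98 → 177
combine 147, 177 → 324
The subtree containing g is merged 2 times, so code length = 2.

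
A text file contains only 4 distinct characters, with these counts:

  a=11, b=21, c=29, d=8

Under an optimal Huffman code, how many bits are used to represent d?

Repeatedly merge the two smallest:
combine d(8), a(11) → 19
combine 19, b(21) → 40
combine c(29), 40 → 69
d's leaf is at depth 3, giving a 3-bit codeword.

3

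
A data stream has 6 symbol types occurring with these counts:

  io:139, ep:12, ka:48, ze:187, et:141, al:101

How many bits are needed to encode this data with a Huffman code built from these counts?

1477

Build the Huffman tree bottom-up:
ep(12) + ka(48) → 60
60 + al(101) → 161
io(139) + et(141) → 280
161 + ze(187) → 348
280 + 348 → 628
Each symbol's bit-cost is frequency × depth; summing gives 1477 bits (equivalently 60 + 161 + 280 + 348 + 628).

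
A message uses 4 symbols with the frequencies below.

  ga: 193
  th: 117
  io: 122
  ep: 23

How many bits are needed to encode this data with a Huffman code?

857

Greedily combine the two least-frequent nodes:
merge ep(23) and th(117): 140
merge io(122) and 140: 262
merge ga(193) and 262: 455
Total encoded bits = sum of merged weights = 140 + 262 + 455 = 857.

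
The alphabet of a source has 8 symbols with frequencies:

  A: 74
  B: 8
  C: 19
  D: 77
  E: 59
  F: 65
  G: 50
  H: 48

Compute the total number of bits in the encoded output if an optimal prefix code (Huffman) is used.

1150

Build the Huffman tree bottom-up:
merge B(8) and C(19): 27
merge 27 and H(48): 75
merge G(50) and E(59): 109
merge F(65) and A(74): 139
merge 75 and D(77): 152
merge 109 and 139: 248
merge 152 and 248: 400
The encoded length is the sum of every internal node's weight: 27 + 75 + 109 + 139 + 152 + 248 + 400 = 1150 bits.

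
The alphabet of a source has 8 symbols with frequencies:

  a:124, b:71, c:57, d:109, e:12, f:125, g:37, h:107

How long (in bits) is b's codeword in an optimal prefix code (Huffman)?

Repeatedly merge the two smallest:
merge e(12) and g(37): 49
merge 49 and c(57): 106
merge b(71) and 106: 177
merge h(107) and d(109): 216
merge a(124) and f(125): 249
merge 177 and 216: 393
merge 249 and 393: 642
The subtree containing b is merged 3 times, so code length = 3.

3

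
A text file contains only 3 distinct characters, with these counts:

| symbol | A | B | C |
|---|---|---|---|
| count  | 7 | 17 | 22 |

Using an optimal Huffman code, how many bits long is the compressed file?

Merge the two smallest weights repeatedly:
merge A(7) and B(17): 24
merge C(22) and 24: 46
The encoded length is the sum of every internal node's weight: 24 + 46 = 70 bits.

70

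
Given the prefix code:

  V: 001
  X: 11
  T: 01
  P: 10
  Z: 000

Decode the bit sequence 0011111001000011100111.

VXXVZTXVX

Read left to right; each codeword is recognised as soon as it completes (prefix code):
  001→V | 11→X | 11→X | 001→V | 000→Z | 01→T | 11→X | 001→V | 11→X
Decoded message: VXXVZTXVX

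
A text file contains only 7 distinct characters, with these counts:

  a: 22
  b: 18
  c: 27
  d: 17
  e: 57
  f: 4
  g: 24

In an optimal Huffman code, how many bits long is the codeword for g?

3

Repeatedly merge the two smallest:
combine f(4), d(17) → 21
combine b(18), 21 → 39
combine a(22), g(24) → 46
combine c(27), 39 → 66
combine 46, e(57) → 103
combine 66, 103 → 169
g sits 3 levels below the root, so its codeword is 3 bits.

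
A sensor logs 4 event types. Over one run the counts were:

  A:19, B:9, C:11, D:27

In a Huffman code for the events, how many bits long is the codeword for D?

1

Build the tree from the bottom:
merge B(9) and C(11): 20
merge A(19) and 20: 39
merge D(27) and 39: 66
D is a child of the root — depth 1, so its codeword is a single bit.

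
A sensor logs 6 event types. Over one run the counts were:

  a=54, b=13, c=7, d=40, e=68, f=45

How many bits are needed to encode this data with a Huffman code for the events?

Merge the two smallest weights repeatedly:
combine c(7), b(13) → 20
combine 20, d(40) → 60
combine f(45), a(54) → 99
combine 60, e(68) → 128
combine 99, 128 → 227
Each symbol's bit-cost is frequency × depth; summing gives 534 bits (equivalently 20 + 60 + 99 + 128 + 227).

534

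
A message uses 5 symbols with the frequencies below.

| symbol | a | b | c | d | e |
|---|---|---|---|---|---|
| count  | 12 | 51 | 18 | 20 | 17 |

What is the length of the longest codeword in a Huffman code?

3

Merge the two lowest-weight nodes at each step:
merge a(12) and e(17): 29
merge c(18) and d(20): 38
merge 29 and 38: 67
merge b(51) and 67: 118
The first pair merged (a, e) ends up deepest, at depth 3.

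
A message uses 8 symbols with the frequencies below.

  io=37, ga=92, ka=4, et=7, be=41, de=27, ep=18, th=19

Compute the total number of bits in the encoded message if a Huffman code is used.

Merge the two smallest weights repeatedly:
ka(4) + et(7) → 11
11 + ep(18) → 29
th(19) + de(27) → 46
29 + io(37) → 66
be(41) + 46 → 87
66 + 87 → 153
ga(92) + 153 → 245
Each symbol's bit-cost is frequency × depth; summing gives 637 bits (equivalently 11 + 29 + 46 + 66 + 87 + 153 + 245).

637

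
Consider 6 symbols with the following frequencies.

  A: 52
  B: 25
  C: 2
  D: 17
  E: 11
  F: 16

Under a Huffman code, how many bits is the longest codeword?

Merge the two lowest-weight nodes at each step:
merge C(2) and E(11): 13
merge 13 and F(16): 29
merge D(17) and B(25): 42
merge 29 and 42: 71
merge A(52) and 71: 123
The rarest symbols sit at the bottom; the longest codeword is 4 bits.

4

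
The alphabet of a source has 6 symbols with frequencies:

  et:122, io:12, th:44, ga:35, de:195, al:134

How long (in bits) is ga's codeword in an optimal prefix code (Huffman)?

Repeatedly merge the two smallest:
merge io(12) and ga(35): 47
merge th(44) and 47: 91
merge 91 and et(122): 213
merge al(134) and de(195): 329
merge 213 and 329: 542
The subtree containing ga is merged 4 times, so code length = 4.

4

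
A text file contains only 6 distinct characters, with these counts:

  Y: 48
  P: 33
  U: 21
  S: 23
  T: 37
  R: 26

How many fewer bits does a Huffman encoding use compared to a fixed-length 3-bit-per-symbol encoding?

85

Fixed-length: 3 bits × 188 symbols = 564 bits.
Huffman merges:
U(21) + S(23) → 44
R(26) + P(33) → 59
T(37) + 44 → 81
Y(48) + 59 → 107
81 + 107 → 188
Huffman total = 44 + 59 + 81 + 107 + 188 = 479 bits.
Saving = 564 − 479 = 85 bits.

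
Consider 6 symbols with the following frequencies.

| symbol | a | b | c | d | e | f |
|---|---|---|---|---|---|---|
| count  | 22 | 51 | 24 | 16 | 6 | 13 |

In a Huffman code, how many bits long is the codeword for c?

Build the tree from the bottom:
merge e(6) and f(13): 19
merge d(16) and 19: 35
merge a(22) and c(24): 46
merge 35 and 46: 81
merge b(51) and 81: 132
c sits 3 levels below the root, so its codeword is 3 bits.

3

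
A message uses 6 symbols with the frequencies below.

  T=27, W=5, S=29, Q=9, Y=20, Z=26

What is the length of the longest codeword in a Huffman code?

4

Merge the two lowest-weight nodes at each step:
W(5) + Q(9) → 14
14 + Y(20) → 34
Z(26) + T(27) → 53
S(29) + 34 → 63
53 + 63 → 116
Maximum depth reached is 4.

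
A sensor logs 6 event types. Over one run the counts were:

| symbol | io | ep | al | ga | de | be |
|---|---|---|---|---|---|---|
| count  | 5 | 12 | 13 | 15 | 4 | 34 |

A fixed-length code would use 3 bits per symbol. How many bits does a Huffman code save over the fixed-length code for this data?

Fixed-length: 3 bits × 83 symbols = 249 bits.
Huffman merges:
merge de(4) and io(5): 9
merge 9 and ep(12): 21
merge al(13) and ga(15): 28
merge 21 and 28: 49
merge be(34) and 49: 83
Huffman total = 9 + 21 + 28 + 49 + 83 = 190 bits.
Saving = 249 − 190 = 59 bits.

59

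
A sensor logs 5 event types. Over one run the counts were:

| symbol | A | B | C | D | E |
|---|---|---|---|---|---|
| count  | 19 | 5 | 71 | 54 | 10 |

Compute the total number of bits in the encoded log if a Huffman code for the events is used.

296

Build the Huffman tree bottom-up:
merge B(5) and E(10): 15
merge 15 and A(19): 34
merge 34 and D(54): 88
merge C(71) and 88: 159
Each symbol's bit-cost is frequency × depth; summing gives 296 bits (equivalently 15 + 34 + 88 + 159).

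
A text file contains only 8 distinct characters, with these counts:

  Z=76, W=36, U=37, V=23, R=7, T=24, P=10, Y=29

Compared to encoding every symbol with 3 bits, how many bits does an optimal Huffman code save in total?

Fixed-length: 3 bits × 242 symbols = 726 bits.
Huffman merges:
merge R(7) and P(10): 17
merge 17 and V(23): 40
merge T(24) and Y(29): 53
merge W(36) and U(37): 73
merge 40 and 53: 93
merge 73 and Z(76): 149
merge 93 and 149: 242
Huffman total = 17 + 40 + 53 + 73 + 93 + 149 + 242 = 667 bits.
Saving = 726 − 667 = 59 bits.

59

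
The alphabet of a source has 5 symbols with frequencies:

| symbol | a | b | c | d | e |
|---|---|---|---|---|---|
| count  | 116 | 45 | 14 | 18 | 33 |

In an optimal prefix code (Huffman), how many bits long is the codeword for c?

Build the tree from the bottom:
combine c(14), d(18) → 32
combine 32, e(33) → 65
combine b(45), 65 → 110
combine 110, a(116) → 226
c's leaf is at depth 4, giving a 4-bit codeword.

4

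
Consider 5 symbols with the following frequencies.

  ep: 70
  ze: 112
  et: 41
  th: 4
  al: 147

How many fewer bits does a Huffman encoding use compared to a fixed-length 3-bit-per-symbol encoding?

361

Fixed-length: 3 bits × 374 symbols = 1122 bits.
Huffman merges:
merge th(4) and et(41): 45
merge 45 and ep(70): 115
merge ze(112) and 115: 227
merge al(147) and 227: 374
Huffman total = 45 + 115 + 227 + 374 = 761 bits.
Saving = 1122 − 761 = 361 bits.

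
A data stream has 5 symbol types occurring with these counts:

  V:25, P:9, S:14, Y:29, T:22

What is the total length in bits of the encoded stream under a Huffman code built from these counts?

Merge the two smallest weights repeatedly:
combine P(9), S(14) → 23
combine T(22), 23 → 45
combine V(25), Y(29) → 54
combine 45, 54 → 99
Total encoded bits = sum of merged weights = 23 + 45 + 54 + 99 = 221.

221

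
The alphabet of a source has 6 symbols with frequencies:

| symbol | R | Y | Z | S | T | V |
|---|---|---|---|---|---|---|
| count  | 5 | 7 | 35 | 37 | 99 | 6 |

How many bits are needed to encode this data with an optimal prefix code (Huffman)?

361

Merge the two smallest weights repeatedly:
merge R(5) and V(6): 11
merge Y(7) and 11: 18
merge 18 and Z(35): 53
merge S(37) and 53: 90
merge 90 and T(99): 189
Total encoded bits = sum of merged weights = 11 + 18 + 53 + 90 + 189 = 361.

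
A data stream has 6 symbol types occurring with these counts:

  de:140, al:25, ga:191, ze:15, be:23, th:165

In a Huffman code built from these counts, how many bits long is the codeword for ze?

Huffman merges, smallest pair first:
ze(15) + be(23) → 38
al(25) + 38 → 63
63 + de(140) → 203
th(165) + ga(191) → 356
203 + 356 → 559
ze's leaf is at depth 4, giving a 4-bit codeword.

4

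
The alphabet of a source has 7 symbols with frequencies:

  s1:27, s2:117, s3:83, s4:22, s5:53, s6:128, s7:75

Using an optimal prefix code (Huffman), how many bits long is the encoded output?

1319

Greedily combine the two least-frequent nodes:
s4(22) + s1(27) → 49
49 + s5(53) → 102
s7(75) + s3(83) → 158
102 + s2(117) → 219
s6(128) + 158 → 286
219 + 286 → 505
Total encoded bits = sum of merged weights = 49 + 102 + 158 + 219 + 286 + 505 = 1319.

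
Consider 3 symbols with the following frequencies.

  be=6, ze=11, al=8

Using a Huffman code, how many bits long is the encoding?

Merge the two smallest weights repeatedly:
merge be(6) and al(8): 14
merge ze(11) and 14: 25
Total encoded bits = sum of merged weights = 14 + 25 = 39.

39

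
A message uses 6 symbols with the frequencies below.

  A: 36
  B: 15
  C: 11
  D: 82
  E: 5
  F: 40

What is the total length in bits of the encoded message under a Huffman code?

410

Greedily combine the two least-frequent nodes:
merge E(5) and C(11): 16
merge B(15) and 16: 31
merge 31 and A(36): 67
merge F(40) and 67: 107
merge D(82) and 107: 189
The encoded length is the sum of every internal node's weight: 16 + 31 + 67 + 107 + 189 = 410 bits.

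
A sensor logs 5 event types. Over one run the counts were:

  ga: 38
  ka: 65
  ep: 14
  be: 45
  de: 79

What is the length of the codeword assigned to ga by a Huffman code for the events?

3

Huffman merges, smallest pair first:
ep(14) + ga(38) → 52
be(45) + 52 → 97
ka(65) + de(79) → 144
97 + 144 → 241
ga's leaf is at depth 3, giving a 3-bit codeword.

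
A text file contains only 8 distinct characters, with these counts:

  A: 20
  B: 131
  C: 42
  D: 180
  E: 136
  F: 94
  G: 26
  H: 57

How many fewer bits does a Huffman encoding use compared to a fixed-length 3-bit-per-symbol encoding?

182

Fixed-length: 3 bits × 686 symbols = 2058 bits.
Huffman merges:
combine A(20), G(26) → 46
combine C(42), 46 → 88
combine H(57), 88 → 145
combine F(94), B(131) → 225
combine E(136), 145 → 281
combine D(180), 225 → 405
combine 281, 405 → 686
Huffman total = 46 + 88 + 145 + 225 + 281 + 405 + 686 = 1876 bits.
Saving = 2058 − 1876 = 182 bits.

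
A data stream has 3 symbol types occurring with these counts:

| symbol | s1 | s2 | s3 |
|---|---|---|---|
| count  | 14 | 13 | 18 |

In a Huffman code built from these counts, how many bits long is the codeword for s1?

2

Build the tree from the bottom:
combine s2(13), s1(14) → 27
combine s3(18), 27 → 45
s1's leaf is at depth 2, giving a 2-bit codeword.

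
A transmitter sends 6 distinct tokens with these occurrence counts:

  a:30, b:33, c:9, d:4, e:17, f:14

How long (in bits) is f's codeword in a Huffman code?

3

Build the tree from the bottom:
combine d(4), c(9) → 13
combine 13, f(14) → 27
combine e(17), 27 → 44
combine a(30), b(33) → 63
combine 44, 63 → 107
f's leaf is at depth 3, giving a 3-bit codeword.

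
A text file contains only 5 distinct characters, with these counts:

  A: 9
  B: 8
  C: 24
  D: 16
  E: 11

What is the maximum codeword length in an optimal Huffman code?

Merge the two lowest-weight nodes at each step:
merge B(8) and A(9): 17
merge E(11) and D(16): 27
merge 17 and C(24): 41
merge 27 and 41: 68
The first pair merged (B, A) ends up deepest, at depth 3.

3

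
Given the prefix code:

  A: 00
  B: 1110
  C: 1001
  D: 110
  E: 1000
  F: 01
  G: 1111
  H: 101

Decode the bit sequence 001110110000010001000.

ABDAAEE

Read left to right; each codeword is recognised as soon as it completes (prefix code):
  00→A | 1110→B | 110→D | 00→A | 00→A | 1000→E | 1000→E
Decoded message: ABDAAEE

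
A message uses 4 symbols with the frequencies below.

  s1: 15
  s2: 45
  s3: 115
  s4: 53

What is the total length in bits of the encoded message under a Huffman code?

401

Merge the two smallest weights repeatedly:
merge s1(15) and s2(45): 60
merge s4(53) and 60: 113
merge 113 and s3(115): 228
Total encoded bits = sum of merged weights = 60 + 113 + 228 = 401.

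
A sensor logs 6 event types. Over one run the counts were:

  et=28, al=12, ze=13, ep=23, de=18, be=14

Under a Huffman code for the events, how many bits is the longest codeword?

3

Merge the two lowest-weight nodes at each step:
combine al(12), ze(13) → 25
combine be(14), de(18) → 32
combine ep(23), 25 → 48
combine et(28), 32 → 60
combine 48, 60 → 108
The first pair merged (al, ze) ends up deepest, at depth 3.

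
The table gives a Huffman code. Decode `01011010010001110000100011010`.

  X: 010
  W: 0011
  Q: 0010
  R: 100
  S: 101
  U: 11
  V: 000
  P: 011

XUXXWRQWX

Read left to right; each codeword is recognised as soon as it completes (prefix code):
  010→X | 11→U | 010→X | 010→X | 0011→W | 100→R | 0010→Q | 0011→W | 010→X
Decoded message: XUXXWRQWX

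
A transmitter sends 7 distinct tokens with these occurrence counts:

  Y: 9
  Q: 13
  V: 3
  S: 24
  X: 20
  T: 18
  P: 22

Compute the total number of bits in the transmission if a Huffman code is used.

293

Merge the two smallest weights repeatedly:
V(3) + Y(9) → 12
12 + Q(13) → 25
T(18) + X(20) → 38
P(22) + S(24) → 46
25 + 38 → 63
46 + 63 → 109
Each symbol's bit-cost is frequency × depth; summing gives 293 bits (equivalently 12 + 25 + 38 + 46 + 63 + 109).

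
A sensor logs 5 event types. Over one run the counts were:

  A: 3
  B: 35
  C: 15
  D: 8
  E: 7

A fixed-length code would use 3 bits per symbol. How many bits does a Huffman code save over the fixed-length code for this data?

Fixed-length: 3 bits × 68 symbols = 204 bits.
Huffman merges:
A(3) + E(7) → 10
D(8) + 10 → 18
C(15) + 18 → 33
33 + B(35) → 68
Huffman total = 10 + 18 + 33 + 68 = 129 bits.
Saving = 204 − 129 = 75 bits.

75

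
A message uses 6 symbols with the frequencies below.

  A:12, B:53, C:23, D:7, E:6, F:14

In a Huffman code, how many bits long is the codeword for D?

Huffman merges, smallest pair first:
combine E(6), D(7) → 13
combine A(12), 13 → 25
combine F(14), C(23) → 37
combine 25, 37 → 62
combine B(53), 62 → 115
D's leaf is at depth 4, giving a 4-bit codeword.

4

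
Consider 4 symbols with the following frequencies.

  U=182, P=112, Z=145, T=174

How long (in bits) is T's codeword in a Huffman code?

2

Huffman merges, smallest pair first:
combine P(112), Z(145) → 257
combine T(174), U(182) → 356
combine 257, 356 → 613
T's leaf is at depth 2, giving a 2-bit codeword.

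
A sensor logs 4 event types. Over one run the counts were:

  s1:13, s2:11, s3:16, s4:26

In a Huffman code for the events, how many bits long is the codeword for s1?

3

Huffman merges, smallest pair first:
merge s2(11) and s1(13): 24
merge s3(16) and 24: 40
merge s4(26) and 40: 66
s1 sits 3 levels below the root, so its codeword is 3 bits.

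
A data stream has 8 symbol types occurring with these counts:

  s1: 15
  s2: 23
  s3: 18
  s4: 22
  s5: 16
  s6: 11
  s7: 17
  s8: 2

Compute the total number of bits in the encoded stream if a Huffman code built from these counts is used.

362

Greedily combine the two least-frequent nodes:
merge s8(2) and s6(11): 13
merge 13 and s1(15): 28
merge s5(16) and s7(17): 33
merge s3(18) and s4(22): 40
merge s2(23) and 28: 51
merge 33 and 40: 73
merge 51 and 73: 124
Each symbol's bit-cost is frequency × depth; summing gives 362 bits (equivalently 13 + 28 + 33 + 40 + 51 + 73 + 124).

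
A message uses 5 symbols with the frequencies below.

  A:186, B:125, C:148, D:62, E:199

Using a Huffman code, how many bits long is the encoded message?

1627

Build the Huffman tree bottom-up:
combine D(62), B(125) → 187
combine C(148), A(186) → 334
combine 187, E(199) → 386
combine 334, 386 → 720
Total encoded bits = sum of merged weights = 187 + 334 + 386 + 720 = 1627.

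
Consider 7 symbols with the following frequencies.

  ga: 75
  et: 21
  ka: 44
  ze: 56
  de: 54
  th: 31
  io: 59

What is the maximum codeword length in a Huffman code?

Merge the two lowest-weight nodes at each step:
combine et(21), th(31) → 52
combine ka(44), 52 → 96
combine de(54), ze(56) → 110
combine io(59), ga(75) → 134
combine 96, 110 → 206
combine 134, 206 → 340
Maximum depth reached is 4.

4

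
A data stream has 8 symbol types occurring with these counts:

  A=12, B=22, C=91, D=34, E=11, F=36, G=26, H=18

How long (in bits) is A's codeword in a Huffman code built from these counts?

5

Build the tree from the bottom:
combine E(11), A(12) → 23
combine H(18), B(22) → 40
combine 23, G(26) → 49
combine D(34), F(36) → 70
combine 40, 49 → 89
combine 70, 89 → 159
combine C(91), 159 → 250
A's leaf is at depth 5, giving a 5-bit codeword.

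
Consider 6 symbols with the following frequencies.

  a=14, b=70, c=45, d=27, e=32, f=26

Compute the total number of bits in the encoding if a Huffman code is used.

527

Build the Huffman tree bottom-up:
a(14) + f(26) → 40
d(27) + e(32) → 59
40 + c(45) → 85
59 + b(70) → 129
85 + 129 → 214
Each symbol's bit-cost is frequency × depth; summing gives 527 bits (equivalently 40 + 59 + 85 + 129 + 214).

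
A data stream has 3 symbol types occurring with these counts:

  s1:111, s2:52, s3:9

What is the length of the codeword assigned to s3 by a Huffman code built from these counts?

Build the tree from the bottom:
combine s3(9), s2(52) → 61
combine 61, s1(111) → 172
The subtree containing s3 is merged 2 times, so code length = 2.

2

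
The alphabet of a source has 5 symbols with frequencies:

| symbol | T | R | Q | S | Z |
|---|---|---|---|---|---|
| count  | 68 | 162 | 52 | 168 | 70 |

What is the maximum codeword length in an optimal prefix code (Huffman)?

Merge the two lowest-weight nodes at each step:
merge Q(52) and T(68): 120
merge Z(70) and 120: 190
merge R(162) and S(168): 330
merge 190 and 330: 520
Maximum depth reached is 3.

3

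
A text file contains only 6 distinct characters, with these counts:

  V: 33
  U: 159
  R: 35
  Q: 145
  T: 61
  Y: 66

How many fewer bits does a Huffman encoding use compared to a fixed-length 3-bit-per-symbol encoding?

304

Fixed-length: 3 bits × 499 symbols = 1497 bits.
Huffman merges:
combine V(33), R(35) → 68
combine T(61), Y(66) → 127
combine 68, 127 → 195
combine Q(145), U(159) → 304
combine 195, 304 → 499
Huffman total = 68 + 127 + 195 + 304 + 499 = 1193 bits.
Saving = 1497 − 1193 = 304 bits.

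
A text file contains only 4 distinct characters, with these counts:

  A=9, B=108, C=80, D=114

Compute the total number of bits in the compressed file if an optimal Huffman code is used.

Build the Huffman tree bottom-up:
A(9) + C(80) → 89
89 + B(108) → 197
D(114) + 197 → 311
Each symbol's bit-cost is frequency × depth; summing gives 597 bits (equivalently 89 + 197 + 311).

597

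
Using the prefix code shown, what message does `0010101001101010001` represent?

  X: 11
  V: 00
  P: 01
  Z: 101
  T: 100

VZPVXPPVP

Read left to right; each codeword is recognised as soon as it completes (prefix code):
  00→V | 101→Z | 01→P | 00→V | 11→X | 01→P | 01→P | 00→V | 01→P
Decoded message: VZPVXPPVP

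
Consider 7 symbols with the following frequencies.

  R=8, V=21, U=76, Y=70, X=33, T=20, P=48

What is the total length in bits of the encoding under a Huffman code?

Build the Huffman tree bottom-up:
R(8) + T(20) → 28
V(21) + 28 → 49
X(33) + P(48) → 81
49 + Y(70) → 119
U(76) + 81 → 157
119 + 157 → 276
The encoded length is the sum of every internal node's weight: 28 + 49 + 81 + 119 + 157 + 276 = 710 bits.

710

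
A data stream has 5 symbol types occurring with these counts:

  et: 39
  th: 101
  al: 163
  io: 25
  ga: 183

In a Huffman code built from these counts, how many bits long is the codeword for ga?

1

Repeatedly merge the two smallest:
io(25) + et(39) → 64
64 + th(101) → 165
al(163) + 165 → 328
ga(183) + 328 → 511
ga is a child of the root — depth 1, so its codeword is a single bit.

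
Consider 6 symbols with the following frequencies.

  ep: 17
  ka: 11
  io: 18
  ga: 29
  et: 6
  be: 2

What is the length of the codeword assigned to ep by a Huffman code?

2

Build the tree from the bottom:
combine be(2), et(6) → 8
combine 8, ka(11) → 19
combine ep(17), io(18) → 35
combine 19, ga(29) → 48
combine 35, 48 → 83
ep sits 2 levels below the root, so its codeword is 2 bits.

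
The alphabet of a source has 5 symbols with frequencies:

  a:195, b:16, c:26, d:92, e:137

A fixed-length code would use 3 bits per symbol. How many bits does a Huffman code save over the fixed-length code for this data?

Fixed-length: 3 bits × 466 symbols = 1398 bits.
Huffman merges:
b(16) + c(26) → 42
42 + d(92) → 134
134 + e(137) → 271
a(195) + 271 → 466
Huffman total = 42 + 134 + 271 + 466 = 913 bits.
Saving = 1398 − 913 = 485 bits.

485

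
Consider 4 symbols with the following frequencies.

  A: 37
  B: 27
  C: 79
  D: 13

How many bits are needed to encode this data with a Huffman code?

Build the Huffman tree bottom-up:
D(13) + B(27) → 40
A(37) + 40 → 77
77 + C(79) → 156
The encoded length is the sum of every internal node's weight: 40 + 77 + 156 = 273 bits.

273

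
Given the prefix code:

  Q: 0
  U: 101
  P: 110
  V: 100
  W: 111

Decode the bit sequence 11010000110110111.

PVQQPPW

Read left to right; each codeword is recognised as soon as it completes (prefix code):
  110→P | 100→V | 0→Q | 0→Q | 110→P | 110→P | 111→W
Decoded message: PVQQPPW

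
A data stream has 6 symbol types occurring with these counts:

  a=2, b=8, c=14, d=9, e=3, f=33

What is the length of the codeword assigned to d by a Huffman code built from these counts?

Repeatedly merge the two smallest:
merge a(2) and e(3): 5
merge 5 and b(8): 13
merge d(9) and 13: 22
merge c(14) and 22: 36
merge f(33) and 36: 69
The subtree containing d is merged 3 times, so code length = 3.

3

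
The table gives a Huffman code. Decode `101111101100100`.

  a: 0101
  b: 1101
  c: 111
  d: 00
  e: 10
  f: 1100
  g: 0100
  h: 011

Read left to right; each codeword is recognised as soon as it completes (prefix code):
  10→e | 111→c | 1101→b | 10→e | 0100→g
Decoded message: ecbeg

ecbeg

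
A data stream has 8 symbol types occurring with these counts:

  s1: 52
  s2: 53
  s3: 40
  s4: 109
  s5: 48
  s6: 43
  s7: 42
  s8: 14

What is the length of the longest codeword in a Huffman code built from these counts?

4

Merge the two lowest-weight nodes at each step:
merge s8(14) and s3(40): 54
merge s7(42) and s6(43): 85
merge s5(48) and s1(52): 100
merge s2(53) and 54: 107
merge 85 and 100: 185
merge 107 and s4(109): 216
merge 185 and 216: 401
The first pair merged (s8, s3) ends up deepest, at depth 4.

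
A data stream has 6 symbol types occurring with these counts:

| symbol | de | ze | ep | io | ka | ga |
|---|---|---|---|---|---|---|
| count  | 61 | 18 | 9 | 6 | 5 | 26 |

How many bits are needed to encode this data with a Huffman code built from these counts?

258

Merge the two smallest weights repeatedly:
merge ka(5) and io(6): 11
merge ep(9) and 11: 20
merge ze(18) and 20: 38
merge ga(26) and 38: 64
merge de(61) and 64: 125
The encoded length is the sum of every internal node's weight: 11 + 20 + 38 + 64 + 125 = 258 bits.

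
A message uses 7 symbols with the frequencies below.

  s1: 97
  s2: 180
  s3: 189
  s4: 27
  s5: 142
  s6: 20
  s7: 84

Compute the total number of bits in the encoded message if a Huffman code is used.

1884

Build the Huffman tree bottom-up:
merge s6(20) and s4(27): 47
merge 47 and s7(84): 131
merge s1(97) and 131: 228
merge s5(142) and s2(180): 322
merge s3(189) and 228: 417
merge 322 and 417: 739
Total encoded bits = sum of merged weights = 47 + 131 + 228 + 322 + 417 + 739 = 1884.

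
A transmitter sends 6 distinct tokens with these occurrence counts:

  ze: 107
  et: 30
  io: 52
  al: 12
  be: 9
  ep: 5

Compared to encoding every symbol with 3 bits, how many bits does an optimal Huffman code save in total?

226

Fixed-length: 3 bits × 215 symbols = 645 bits.
Huffman merges:
ep(5) + be(9) → 14
al(12) + 14 → 26
26 + et(30) → 56
io(52) + 56 → 108
ze(107) + 108 → 215
Huffman total = 14 + 26 + 56 + 108 + 215 = 419 bits.
Saving = 645 − 419 = 226 bits.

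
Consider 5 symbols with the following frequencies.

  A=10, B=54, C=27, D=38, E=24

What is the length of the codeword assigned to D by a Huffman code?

2

Build the tree from the bottom:
A(10) + E(24) → 34
C(27) + 34 → 61
D(38) + B(54) → 92
61 + 92 → 153
D sits 2 levels below the root, so its codeword is 2 bits.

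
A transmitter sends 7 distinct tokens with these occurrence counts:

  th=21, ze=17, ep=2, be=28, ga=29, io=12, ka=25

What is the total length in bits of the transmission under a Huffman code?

359

Merge the two smallest weights repeatedly:
merge ep(2) and io(12): 14
merge 14 and ze(17): 31
merge th(21) and ka(25): 46
merge be(28) and ga(29): 57
merge 31 and 46: 77
merge 57 and 77: 134
Each symbol's bit-cost is frequency × depth; summing gives 359 bits (equivalently 14 + 31 + 46 + 57 + 77 + 134).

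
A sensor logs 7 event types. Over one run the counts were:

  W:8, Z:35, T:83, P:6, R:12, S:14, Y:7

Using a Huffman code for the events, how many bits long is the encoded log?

Greedily combine the two least-frequent nodes:
P(6) + Y(7) → 13
W(8) + R(12) → 20
13 + S(14) → 27
20 + 27 → 47
Z(35) + 47 → 82
82 + T(83) → 165
The encoded length is the sum of every internal node's weight: 13 + 20 + 27 + 47 + 82 + 165 = 354 bits.

354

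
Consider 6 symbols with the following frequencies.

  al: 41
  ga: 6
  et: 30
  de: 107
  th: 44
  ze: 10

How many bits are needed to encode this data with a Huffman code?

Greedily combine the two least-frequent nodes:
ga(6) + ze(10) → 16
16 + et(30) → 46
al(41) + th(44) → 85
46 + 85 → 131
de(107) + 131 → 238
The encoded length is the sum of every internal node's weight: 16 + 46 + 85 + 131 + 238 = 516 bits.

516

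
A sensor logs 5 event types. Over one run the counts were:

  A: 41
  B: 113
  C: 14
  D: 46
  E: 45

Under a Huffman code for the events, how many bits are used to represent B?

Repeatedly merge the two smallest:
merge C(14) and A(41): 55
merge E(45) and D(46): 91
merge 55 and 91: 146
merge B(113) and 146: 259
B is a child of the root — depth 1, so its codeword is a single bit.

1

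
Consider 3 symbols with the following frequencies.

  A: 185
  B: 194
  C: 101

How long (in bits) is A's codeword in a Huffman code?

Repeatedly merge the two smallest:
merge C(101) and A(185): 286
merge B(194) and 286: 480
The subtree containing A is merged 2 times, so code length = 2.

2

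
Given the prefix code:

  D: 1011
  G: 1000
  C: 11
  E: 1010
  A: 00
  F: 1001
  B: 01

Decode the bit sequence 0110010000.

BFAA

Read left to right; each codeword is recognised as soon as it completes (prefix code):
  01→B | 1001→F | 00→A | 00→A
Decoded message: BFAA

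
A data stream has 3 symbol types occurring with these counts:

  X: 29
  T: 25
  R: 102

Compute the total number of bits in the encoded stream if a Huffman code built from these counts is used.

Greedily combine the two least-frequent nodes:
merge T(25) and X(29): 54
merge 54 and R(102): 156
The encoded length is the sum of every internal node's weight: 54 + 156 = 210 bits.

210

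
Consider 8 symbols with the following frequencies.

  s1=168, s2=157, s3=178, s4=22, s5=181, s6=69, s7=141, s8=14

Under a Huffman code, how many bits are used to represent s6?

4

Repeatedly merge the two smallest:
combine s8(14), s4(22) → 36
combine 36, s6(69) → 105
combine 105, s7(141) → 246
combine s2(157), s1(168) → 325
combine s3(178), s5(181) → 359
combine 246, 325 → 571
combine 359, 571 → 930
s6 sits 4 levels below the root, so its codeword is 4 bits.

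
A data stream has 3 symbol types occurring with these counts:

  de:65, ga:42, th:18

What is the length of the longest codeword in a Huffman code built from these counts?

Merge the two lowest-weight nodes at each step:
merge th(18) and ga(42): 60
merge 60 and de(65): 125
The first pair merged (th, ga) ends up deepest, at depth 2.

2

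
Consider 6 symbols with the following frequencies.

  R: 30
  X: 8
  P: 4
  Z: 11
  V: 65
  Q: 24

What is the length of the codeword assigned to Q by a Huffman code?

3

Huffman merges, smallest pair first:
merge P(4) and X(8): 12
merge Z(11) and 12: 23
merge 23 and Q(24): 47
merge R(30) and 47: 77
merge V(65) and 77: 142
Q sits 3 levels below the root, so its codeword is 3 bits.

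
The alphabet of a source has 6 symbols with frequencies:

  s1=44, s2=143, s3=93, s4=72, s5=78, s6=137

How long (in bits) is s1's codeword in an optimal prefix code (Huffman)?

3

Huffman merges, smallest pair first:
combine s1(44), s4(72) → 116
combine s5(78), s3(93) → 171
combine 116, s6(137) → 253
combine s2(143), 171 → 314
combine 253, 314 → 567
s1's leaf is at depth 3, giving a 3-bit codeword.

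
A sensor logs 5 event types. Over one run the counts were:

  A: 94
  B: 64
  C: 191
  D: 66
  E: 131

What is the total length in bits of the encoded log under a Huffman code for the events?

1222

Merge the two smallest weights repeatedly:
merge B(64) and D(66): 130
merge A(94) and 130: 224
merge E(131) and C(191): 322
merge 224 and 322: 546
Each symbol's bit-cost is frequency × depth; summing gives 1222 bits (equivalently 130 + 224 + 322 + 546).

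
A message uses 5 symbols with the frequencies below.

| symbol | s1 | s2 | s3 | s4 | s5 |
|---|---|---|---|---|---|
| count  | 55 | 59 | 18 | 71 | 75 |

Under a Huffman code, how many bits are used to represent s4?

2

Build the tree from the bottom:
combine s3(18), s1(55) → 73
combine s2(59), s4(71) → 130
combine 73, s5(75) → 148
combine 130, 148 → 278
s4's leaf is at depth 2, giving a 2-bit codeword.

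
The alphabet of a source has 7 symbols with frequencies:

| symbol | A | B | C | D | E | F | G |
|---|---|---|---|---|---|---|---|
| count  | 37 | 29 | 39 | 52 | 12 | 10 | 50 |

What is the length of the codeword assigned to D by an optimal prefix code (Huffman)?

Build the tree from the bottom:
F(10) + E(12) → 22
22 + B(29) → 51
A(37) + C(39) → 76
G(50) + 51 → 101
D(52) + 76 → 128
101 + 128 → 229
The subtree containing D is merged 2 times, so code length = 2.

2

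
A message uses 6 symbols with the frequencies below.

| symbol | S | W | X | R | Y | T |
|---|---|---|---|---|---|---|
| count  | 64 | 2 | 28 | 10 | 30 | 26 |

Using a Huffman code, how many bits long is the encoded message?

364

Build the Huffman tree bottom-up:
combine W(2), R(10) → 12
combine 12, T(26) → 38
combine X(28), Y(30) → 58
combine 38, 58 → 96
combine S(64), 96 → 160
Each symbol's bit-cost is frequency × depth; summing gives 364 bits (equivalently 12 + 38 + 58 + 96 + 160).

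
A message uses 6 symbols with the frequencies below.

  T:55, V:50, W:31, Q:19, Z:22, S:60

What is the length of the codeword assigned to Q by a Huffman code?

4

Repeatedly merge the two smallest:
combine Q(19), Z(22) → 41
combine W(31), 41 → 72
combine V(50), T(55) → 105
combine S(60), 72 → 132
combine 105, 132 → 237
The subtree containing Q is merged 4 times, so code length = 4.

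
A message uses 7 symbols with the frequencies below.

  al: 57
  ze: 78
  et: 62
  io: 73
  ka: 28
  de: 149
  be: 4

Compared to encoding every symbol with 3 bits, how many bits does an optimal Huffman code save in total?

Fixed-length: 3 bits × 451 symbols = 1353 bits.
Huffman merges:
combine be(4), ka(28) → 32
combine 32, al(57) → 89
combine et(62), io(73) → 135
combine ze(78), 89 → 167
combine 135, de(149) → 284
combine 167, 284 → 451
Huffman total = 32 + 89 + 135 + 167 + 284 + 451 = 1158 bits.
Saving = 1353 − 1158 = 195 bits.

195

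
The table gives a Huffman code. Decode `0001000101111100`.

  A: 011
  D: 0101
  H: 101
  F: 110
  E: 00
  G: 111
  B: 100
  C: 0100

Read left to right; each codeword is recognised as soon as it completes (prefix code):
  00→E | 0100→C | 0101→D | 111→G | 100→B
Decoded message: ECDGB

ECDGB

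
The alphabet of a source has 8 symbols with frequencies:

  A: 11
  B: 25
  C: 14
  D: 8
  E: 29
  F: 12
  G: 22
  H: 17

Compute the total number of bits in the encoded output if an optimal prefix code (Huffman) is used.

404

Build the Huffman tree bottom-up:
combine D(8), A(11) → 19
combine F(12), C(14) → 26
combine H(17), 19 → 36
combine G(22), B(25) → 47
combine 26, E(29) → 55
combine 36, 47 → 83
combine 55, 83 → 138
The encoded length is the sum of every internal node's weight: 19 + 26 + 36 + 47 + 55 + 83 + 138 = 404 bits.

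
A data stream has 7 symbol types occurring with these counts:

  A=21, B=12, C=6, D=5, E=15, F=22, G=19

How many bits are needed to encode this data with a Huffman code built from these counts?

268

Merge the two smallest weights repeatedly:
merge D(5) and C(6): 11
merge 11 and B(12): 23
merge E(15) and G(19): 34
merge A(21) and F(22): 43
merge 23 and 34: 57
merge 43 and 57: 100
The encoded length is the sum of every internal node's weight: 11 + 23 + 34 + 43 + 57 + 100 = 268 bits.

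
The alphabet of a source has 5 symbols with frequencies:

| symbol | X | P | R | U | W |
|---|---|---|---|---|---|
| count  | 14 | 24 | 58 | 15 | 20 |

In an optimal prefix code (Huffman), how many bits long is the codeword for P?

Build the tree from the bottom:
merge X(14) and U(15): 29
merge W(20) and P(24): 44
merge 29 and 44: 73
merge R(58) and 73: 131
P's leaf is at depth 3, giving a 3-bit codeword.

3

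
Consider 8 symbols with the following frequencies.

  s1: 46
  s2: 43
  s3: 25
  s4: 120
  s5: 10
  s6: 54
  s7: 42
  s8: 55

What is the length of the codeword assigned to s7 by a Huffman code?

3

Huffman merges, smallest pair first:
merge s5(10) and s3(25): 35
merge 35 and s7(42): 77
merge s2(43) and s1(46): 89
merge s6(54) and s8(55): 109
merge 77 and 89: 166
merge 109 and s4(120): 229
merge 166 and 229: 395
The subtree containing s7 is merged 3 times, so code length = 3.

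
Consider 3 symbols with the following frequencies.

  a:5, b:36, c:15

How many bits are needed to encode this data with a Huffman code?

76

Greedily combine the two least-frequent nodes:
merge a(5) and c(15): 20
merge 20 and b(36): 56
The encoded length is the sum of every internal node's weight: 20 + 56 = 76 bits.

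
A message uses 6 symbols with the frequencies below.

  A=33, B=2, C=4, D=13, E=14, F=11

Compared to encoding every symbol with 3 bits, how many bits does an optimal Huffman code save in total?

Fixed-length: 3 bits × 77 symbols = 231 bits.
Huffman merges:
combine B(2), C(4) → 6
combine 6, F(11) → 17
combine D(13), E(14) → 27
combine 17, 27 → 44
combine A(33), 44 → 77
Huffman total = 6 + 17 + 27 + 44 + 77 = 171 bits.
Saving = 231 − 171 = 60 bits.

60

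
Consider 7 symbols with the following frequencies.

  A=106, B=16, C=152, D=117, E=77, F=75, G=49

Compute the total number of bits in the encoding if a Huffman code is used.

Merge the two smallest weights repeatedly:
merge B(16) and G(49): 65
merge 65 and F(75): 140
merge E(77) and A(106): 183
merge D(117) and 140: 257
merge C(152) and 183: 335
merge 257 and 335: 592
Each symbol's bit-cost is frequency × depth; summing gives 1572 bits (equivalently 65 + 140 + 183 + 257 + 335 + 592).

1572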